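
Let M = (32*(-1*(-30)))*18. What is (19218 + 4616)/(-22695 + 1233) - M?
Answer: -185443597/10731 ≈ -17281.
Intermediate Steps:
M = 17280 (M = (32*30)*18 = 960*18 = 17280)
(19218 + 4616)/(-22695 + 1233) - M = (19218 + 4616)/(-22695 + 1233) - 1*17280 = 23834/(-21462) - 17280 = 23834*(-1/21462) - 17280 = -11917/10731 - 17280 = -185443597/10731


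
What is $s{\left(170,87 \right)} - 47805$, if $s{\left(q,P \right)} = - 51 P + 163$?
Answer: $-52079$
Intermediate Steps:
$s{\left(q,P \right)} = 163 - 51 P$
$s{\left(170,87 \right)} - 47805 = \left(163 - 4437\right) - 47805 = -4274 - 47805 = -52079$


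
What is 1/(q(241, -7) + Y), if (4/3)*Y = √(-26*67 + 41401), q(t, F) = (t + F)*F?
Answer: -2912/4730197 - 4*√39659/14190591 ≈ -0.00067175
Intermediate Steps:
q(t, F) = F*(F + t) (q(t, F) = (F + t)*F = F*(F + t))
Y = 3*√39659/4 (Y = 3*√(-26*67 + 41401)/4 = 3*√(-1742 + 41401)/4 = 3*√39659/4 ≈ 149.36)
1/(q(241, -7) + Y) = 1/(-7*(-7 + 241) + 3*√39659/4) = 1/(-7*234 + 3*√39659/4) = 1/(-1638 + 3*√39659/4)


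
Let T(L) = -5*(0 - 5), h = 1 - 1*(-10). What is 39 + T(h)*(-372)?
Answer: -9261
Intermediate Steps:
h = 11 (h = 1 + 10 = 11)
T(L) = 25 (T(L) = -5*(-5) = 25)
39 + T(h)*(-372) = 39 + 25*(-372) = 39 - 9300 = -9261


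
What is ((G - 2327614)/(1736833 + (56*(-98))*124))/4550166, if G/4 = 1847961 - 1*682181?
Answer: 389251/801072649881 ≈ 4.8591e-7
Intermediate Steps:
G = 4663120 (G = 4*(1847961 - 1*682181) = 4*(1847961 - 682181) = 4*1165780 = 4663120)
((G - 2327614)/(1736833 + (56*(-98))*124))/4550166 = ((4663120 - 2327614)/(1736833 + (56*(-98))*124))/4550166 = (2335506/(1736833 - 5488*124))*(1/4550166) = (2335506/(1736833 - 680512))*(1/4550166) = (2335506/1056321)*(1/4550166) = (2335506*(1/1056321))*(1/4550166) = (778502/352107)*(1/4550166) = 389251/801072649881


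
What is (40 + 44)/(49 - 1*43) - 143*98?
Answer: -14000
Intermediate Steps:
(40 + 44)/(49 - 1*43) - 143*98 = 84/(49 - 43) - 14014 = 84/6 - 14014 = 84*(⅙) - 14014 = 14 - 14014 = -14000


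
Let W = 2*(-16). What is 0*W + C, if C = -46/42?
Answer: -23/21 ≈ -1.0952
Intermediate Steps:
C = -23/21 (C = -46*1/42 = -23/21 ≈ -1.0952)
W = -32
0*W + C = 0*(-32) - 23/21 = 0 - 23/21 = -23/21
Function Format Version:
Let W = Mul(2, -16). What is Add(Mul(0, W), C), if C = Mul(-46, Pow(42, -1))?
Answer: Rational(-23, 21) ≈ -1.0952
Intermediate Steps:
C = Rational(-23, 21) (C = Mul(-46, Rational(1, 42)) = Rational(-23, 21) ≈ -1.0952)
W = -32
Add(Mul(0, W), C) = Add(Mul(0, -32), Rational(-23, 21)) = Add(0, Rational(-23, 21)) = Rational(-23, 21)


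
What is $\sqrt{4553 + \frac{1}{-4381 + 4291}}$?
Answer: $\frac{\sqrt{4097690}}{30} \approx 67.476$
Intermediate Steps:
$\sqrt{4553 + \frac{1}{-4381 + 4291}} = \sqrt{4553 + \frac{1}{-90}} = \sqrt{4553 - \frac{1}{90}} = \sqrt{\frac{409769}{90}} = \frac{\sqrt{4097690}}{30}$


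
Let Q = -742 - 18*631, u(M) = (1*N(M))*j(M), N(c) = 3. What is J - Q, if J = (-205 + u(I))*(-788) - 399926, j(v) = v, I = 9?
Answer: -247562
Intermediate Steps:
u(M) = 3*M (u(M) = (1*3)*M = 3*M)
Q = -12100 (Q = -742 - 11358 = -12100)
J = -259662 (J = (-205 + 3*9)*(-788) - 399926 = (-205 + 27)*(-788) - 399926 = -178*(-788) - 399926 = 140264 - 399926 = -259662)
J - Q = -259662 - 1*(-12100) = -259662 + 12100 = -247562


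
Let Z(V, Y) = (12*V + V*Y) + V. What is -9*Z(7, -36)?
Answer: 1449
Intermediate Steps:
Z(V, Y) = 13*V + V*Y
-9*Z(7, -36) = -63*(13 - 36) = -63*(-23) = -9*(-161) = 1449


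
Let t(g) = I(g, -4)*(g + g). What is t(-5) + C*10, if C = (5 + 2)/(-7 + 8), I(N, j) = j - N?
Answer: 60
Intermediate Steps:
t(g) = 2*g*(-4 - g) (t(g) = (-4 - g)*(g + g) = (-4 - g)*(2*g) = 2*g*(-4 - g))
C = 7 (C = 7/1 = 7*1 = 7)
t(-5) + C*10 = -2*(-5)*(4 - 5) + 7*10 = -2*(-5)*(-1) + 70 = -10 + 70 = 60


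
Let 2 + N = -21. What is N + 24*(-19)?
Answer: -479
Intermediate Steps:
N = -23 (N = -2 - 21 = -23)
N + 24*(-19) = -23 + 24*(-19) = -23 - 456 = -479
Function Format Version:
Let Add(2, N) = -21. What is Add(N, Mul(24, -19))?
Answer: -479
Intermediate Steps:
N = -23 (N = Add(-2, -21) = -23)
Add(N, Mul(24, -19)) = Add(-23, Mul(24, -19)) = Add(-23, -456) = -479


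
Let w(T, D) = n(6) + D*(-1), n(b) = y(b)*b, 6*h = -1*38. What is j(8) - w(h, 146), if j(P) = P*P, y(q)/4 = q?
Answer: 66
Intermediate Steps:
h = -19/3 (h = (-1*38)/6 = (1/6)*(-38) = -19/3 ≈ -6.3333)
y(q) = 4*q
n(b) = 4*b**2 (n(b) = (4*b)*b = 4*b**2)
j(P) = P**2
w(T, D) = 144 - D (w(T, D) = 4*6**2 + D*(-1) = 4*36 - D = 144 - D)
j(8) - w(h, 146) = 8**2 - (144 - 1*146) = 64 - (144 - 146) = 64 - 1*(-2) = 64 + 2 = 66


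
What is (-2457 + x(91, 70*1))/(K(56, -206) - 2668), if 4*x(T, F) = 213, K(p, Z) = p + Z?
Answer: 9615/11272 ≈ 0.85300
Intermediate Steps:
K(p, Z) = Z + p
x(T, F) = 213/4 (x(T, F) = (¼)*213 = 213/4)
(-2457 + x(91, 70*1))/(K(56, -206) - 2668) = (-2457 + 213/4)/((-206 + 56) - 2668) = -9615/(4*(-150 - 2668)) = -9615/4/(-2818) = -9615/4*(-1/2818) = 9615/11272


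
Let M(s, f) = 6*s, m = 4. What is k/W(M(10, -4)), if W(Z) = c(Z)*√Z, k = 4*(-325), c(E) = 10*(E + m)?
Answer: -13*√15/192 ≈ -0.26223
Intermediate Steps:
c(E) = 40 + 10*E (c(E) = 10*(E + 4) = 10*(4 + E) = 40 + 10*E)
k = -1300
W(Z) = √Z*(40 + 10*Z) (W(Z) = (40 + 10*Z)*√Z = √Z*(40 + 10*Z))
k/W(M(10, -4)) = -1300*√15/(300*(4 + 6*10)) = -1300*√15/(300*(4 + 60)) = -1300*√15/19200 = -13*√15/192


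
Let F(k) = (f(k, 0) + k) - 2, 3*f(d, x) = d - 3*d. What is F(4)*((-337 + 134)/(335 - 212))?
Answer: 406/369 ≈ 1.1003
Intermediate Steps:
f(d, x) = -2*d/3 (f(d, x) = (d - 3*d)/3 = (-2*d)/3 = -2*d/3)
F(k) = -2 + k/3 (F(k) = (-2*k/3 + k) - 2 = k/3 - 2 = -2 + k/3)
F(4)*((-337 + 134)/(335 - 212)) = (-2 + (⅓)*4)*((-337 + 134)/(335 - 212)) = (-2 + 4/3)*(-203/123) = -(-406)/(3*123) = -⅔*(-203/123) = 406/369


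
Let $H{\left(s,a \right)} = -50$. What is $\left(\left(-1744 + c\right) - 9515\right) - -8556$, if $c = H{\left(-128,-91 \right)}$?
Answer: $-2753$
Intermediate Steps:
$c = -50$
$\left(\left(-1744 + c\right) - 9515\right) - -8556 = \left(\left(-1744 - 50\right) - 9515\right) - -8556 = \left(-1794 - 9515\right) + 8556 = -11309 + 8556 = -2753$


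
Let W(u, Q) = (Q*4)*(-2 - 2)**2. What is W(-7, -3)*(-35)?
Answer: 6720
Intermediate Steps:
W(u, Q) = 64*Q (W(u, Q) = (4*Q)*(-4)**2 = (4*Q)*16 = 64*Q)
W(-7, -3)*(-35) = (64*(-3))*(-35) = -192*(-35) = 6720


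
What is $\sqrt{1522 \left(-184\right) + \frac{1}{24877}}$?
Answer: $\frac{7 i \sqrt{3536978400435}}{24877} \approx 529.2 i$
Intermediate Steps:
$\sqrt{1522 \left(-184\right) + \frac{1}{24877}} = \sqrt{-280048 + \frac{1}{24877}} = \sqrt{- \frac{6966754095}{24877}} = \frac{7 i \sqrt{3536978400435}}{24877}$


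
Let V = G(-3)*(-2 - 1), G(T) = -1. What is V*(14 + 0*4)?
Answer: 42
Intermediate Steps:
V = 3 (V = -(-2 - 1) = -1*(-3) = 3)
V*(14 + 0*4) = 3*(14 + 0*4) = 3*(14 + 0) = 3*14 = 42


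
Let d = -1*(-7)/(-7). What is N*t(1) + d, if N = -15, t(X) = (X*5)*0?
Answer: -1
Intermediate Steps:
t(X) = 0 (t(X) = (5*X)*0 = 0)
d = -1 (d = 7*(-⅐) = -1)
N*t(1) + d = -15*0 - 1 = 0 - 1 = -1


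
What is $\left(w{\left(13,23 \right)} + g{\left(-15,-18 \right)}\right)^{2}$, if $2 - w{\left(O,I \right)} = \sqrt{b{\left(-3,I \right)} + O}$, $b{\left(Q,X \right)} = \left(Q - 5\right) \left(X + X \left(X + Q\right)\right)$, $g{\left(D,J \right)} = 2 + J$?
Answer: $\left(14 + i \sqrt{3851}\right)^{2} \approx -3655.0 + 1737.6 i$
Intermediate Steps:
$b{\left(Q,X \right)} = \left(-5 + Q\right) \left(X + X \left(Q + X\right)\right)$
$w{\left(O,I \right)} = 2 - \sqrt{O + I \left(16 - 8 I\right)}$ ($w{\left(O,I \right)} = 2 - \sqrt{I \left(-5 + \left(-3\right)^{2} - 5 I - -12 - 3 I\right) + O} = 2 - \sqrt{I \left(-5 + 9 - 5 I + 12 - 3 I\right) + O} = 2 - \sqrt{I \left(16 - 8 I\right) + O} = 2 - \sqrt{O + I \left(16 - 8 I\right)}$)
$\left(w{\left(13,23 \right)} + g{\left(-15,-18 \right)}\right)^{2} = \left(\left(2 - \sqrt{13 - 184 \left(-2 + 23\right)}\right) + \left(2 - 18\right)\right)^{2} = \left(\left(2 - \sqrt{13 - 184 \cdot 21}\right) - 16\right)^{2} = \left(\left(2 - \sqrt{13 - 3864}\right) - 16\right)^{2} = \left(\left(2 - \sqrt{-3851}\right) - 16\right)^{2} = \left(\left(2 - i \sqrt{3851}\right) - 16\right)^{2} = \left(-14 - i \sqrt{3851}\right)^{2}$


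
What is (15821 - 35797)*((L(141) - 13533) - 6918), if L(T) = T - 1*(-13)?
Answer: 405452872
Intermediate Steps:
L(T) = 13 + T (L(T) = T + 13 = 13 + T)
(15821 - 35797)*((L(141) - 13533) - 6918) = (15821 - 35797)*(((13 + 141) - 13533) - 6918) = -19976*((154 - 13533) - 6918) = -19976*(-13379 - 6918) = -19976*(-20297) = 405452872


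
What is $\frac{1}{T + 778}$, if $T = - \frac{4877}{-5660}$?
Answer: $\frac{5660}{4408357} \approx 0.0012839$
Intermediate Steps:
$T = \frac{4877}{5660}$ ($T = \left(-4877\right) \left(- \frac{1}{5660}\right) = \frac{4877}{5660} \approx 0.86166$)
$\frac{1}{T + 778} = \frac{1}{\frac{4877}{5660} + 778} = \frac{1}{\frac{4408357}{5660}} = \frac{5660}{4408357}$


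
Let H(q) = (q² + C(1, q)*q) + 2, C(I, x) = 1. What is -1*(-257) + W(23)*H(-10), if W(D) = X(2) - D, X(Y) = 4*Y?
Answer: -1123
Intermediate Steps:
W(D) = 8 - D (W(D) = 4*2 - D = 8 - D)
H(q) = 2 + q + q² (H(q) = (q² + 1*q) + 2 = (q² + q) + 2 = (q + q²) + 2 = 2 + q + q²)
-1*(-257) + W(23)*H(-10) = -1*(-257) + (8 - 1*23)*(2 - 10 + (-10)²) = 257 + (8 - 23)*(2 - 10 + 100) = 257 - 15*92 = 257 - 1380 = -1123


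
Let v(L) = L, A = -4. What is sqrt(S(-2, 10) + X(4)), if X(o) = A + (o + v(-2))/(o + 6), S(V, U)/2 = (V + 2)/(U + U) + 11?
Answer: sqrt(455)/5 ≈ 4.2661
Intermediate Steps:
S(V, U) = 22 + (2 + V)/U (S(V, U) = 2*((V + 2)/(U + U) + 11) = 2*((2 + V)/((2*U)) + 11) = 2*((2 + V)*(1/(2*U)) + 11) = 2*((2 + V)/(2*U) + 11) = 2*(11 + (2 + V)/(2*U)) = 22 + (2 + V)/U)
X(o) = -4 + (-2 + o)/(6 + o) (X(o) = -4 + (o - 2)/(o + 6) = -4 + (-2 + o)/(6 + o))
sqrt(S(-2, 10) + X(4)) = sqrt((2 - 2 + 22*10)/10 + (-26 - 3*4)/(6 + 4)) = sqrt((2 - 2 + 220)/10 + (-26 - 12)/10) = sqrt((1/10)*220 + (1/10)*(-38)) = sqrt(22 - 19/5) = sqrt(91/5) = sqrt(455)/5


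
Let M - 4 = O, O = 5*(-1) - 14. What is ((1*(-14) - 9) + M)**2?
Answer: 1444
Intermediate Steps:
O = -19 (O = -5 - 14 = -19)
M = -15 (M = 4 - 19 = -15)
((1*(-14) - 9) + M)**2 = ((1*(-14) - 9) - 15)**2 = ((-14 - 9) - 15)**2 = (-23 - 15)**2 = (-38)**2 = 1444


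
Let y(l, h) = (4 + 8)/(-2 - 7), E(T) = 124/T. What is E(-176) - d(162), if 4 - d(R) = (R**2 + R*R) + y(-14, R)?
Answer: 6927619/132 ≈ 52482.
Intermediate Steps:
y(l, h) = -4/3 (y(l, h) = 12/(-9) = 12*(-1/9) = -4/3)
d(R) = 16/3 - 2*R**2 (d(R) = 4 - ((R**2 + R*R) - 4/3) = 4 - ((R**2 + R**2) - 4/3) = 4 - (2*R**2 - 4/3) = 4 - (-4/3 + 2*R**2) = 4 + (4/3 - 2*R**2) = 16/3 - 2*R**2)
E(-176) - d(162) = 124/(-176) - (16/3 - 2*162**2) = 124*(-1/176) - (16/3 - 2*26244) = -31/44 - (16/3 - 52488) = -31/44 - 1*(-157448/3) = -31/44 + 157448/3 = 6927619/132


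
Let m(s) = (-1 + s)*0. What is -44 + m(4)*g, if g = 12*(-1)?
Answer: -44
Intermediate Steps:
g = -12
m(s) = 0
-44 + m(4)*g = -44 + 0*(-12) = -44 + 0 = -44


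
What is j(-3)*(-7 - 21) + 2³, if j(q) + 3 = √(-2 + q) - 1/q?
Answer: 248/3 - 28*I*√5 ≈ 82.667 - 62.61*I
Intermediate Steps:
j(q) = -3 + √(-2 + q) - 1/q (j(q) = -3 + (√(-2 + q) - 1/q) = -3 + √(-2 + q) - 1/q)
j(-3)*(-7 - 21) + 2³ = (-3 + √(-2 - 3) - 1/(-3))*(-7 - 21) + 2³ = (-3 + √(-5) - 1*(-⅓))*(-28) + 8 = (-3 + I*√5 + ⅓)*(-28) + 8 = (-8/3 + I*√5)*(-28) + 8 = (224/3 - 28*I*√5) + 8 = 248/3 - 28*I*√5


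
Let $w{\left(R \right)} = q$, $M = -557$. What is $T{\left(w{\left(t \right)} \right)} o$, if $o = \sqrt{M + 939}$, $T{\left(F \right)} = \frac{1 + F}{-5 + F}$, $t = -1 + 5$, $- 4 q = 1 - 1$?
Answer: $- \frac{\sqrt{382}}{5} \approx -3.909$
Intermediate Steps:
$q = 0$ ($q = - \frac{1 - 1}{4} = \left(- \frac{1}{4}\right) 0 = 0$)
$t = 4$
$w{\left(R \right)} = 0$
$T{\left(F \right)} = \frac{1 + F}{-5 + F}$
$o = \sqrt{382}$ ($o = \sqrt{-557 + 939} = \sqrt{382} \approx 19.545$)
$T{\left(w{\left(t \right)} \right)} o = \frac{1 + 0}{-5 + 0} \sqrt{382} = \frac{1}{-5} \cdot 1 \sqrt{382} = \left(- \frac{1}{5}\right) 1 \sqrt{382} = - \frac{\sqrt{382}}{5}$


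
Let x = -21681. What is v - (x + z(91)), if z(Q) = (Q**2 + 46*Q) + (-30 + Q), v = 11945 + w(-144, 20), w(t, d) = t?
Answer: 20954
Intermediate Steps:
v = 11801 (v = 11945 - 144 = 11801)
z(Q) = -30 + Q**2 + 47*Q
v - (x + z(91)) = 11801 - (-21681 + (-30 + 91**2 + 47*91)) = 11801 - (-21681 + (-30 + 8281 + 4277)) = 11801 - (-21681 + 12528) = 11801 - 1*(-9153) = 11801 + 9153 = 20954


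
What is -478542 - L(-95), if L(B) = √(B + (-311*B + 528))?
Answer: -478542 - √29978 ≈ -4.7872e+5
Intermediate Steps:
L(B) = √(528 - 310*B) (L(B) = √(B + (528 - 311*B)) = √(528 - 310*B))
-478542 - L(-95) = -478542 - √(528 - 310*(-95)) = -478542 - √(528 + 29450) = -478542 - √29978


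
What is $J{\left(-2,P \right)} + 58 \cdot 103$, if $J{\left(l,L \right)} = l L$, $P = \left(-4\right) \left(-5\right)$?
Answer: $5934$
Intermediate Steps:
$P = 20$
$J{\left(l,L \right)} = L l$
$J{\left(-2,P \right)} + 58 \cdot 103 = 20 \left(-2\right) + 58 \cdot 103 = -40 + 5974 = 5934$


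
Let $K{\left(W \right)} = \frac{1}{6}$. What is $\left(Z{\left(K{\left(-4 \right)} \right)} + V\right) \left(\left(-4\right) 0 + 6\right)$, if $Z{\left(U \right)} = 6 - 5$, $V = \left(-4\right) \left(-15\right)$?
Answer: $366$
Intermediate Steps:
$V = 60$
$K{\left(W \right)} = \frac{1}{6}$
$Z{\left(U \right)} = 1$ ($Z{\left(U \right)} = 6 - 5 = 1$)
$\left(Z{\left(K{\left(-4 \right)} \right)} + V\right) \left(\left(-4\right) 0 + 6\right) = \left(1 + 60\right) \left(\left(-4\right) 0 + 6\right) = 61 \left(0 + 6\right) = 61 \cdot 6 = 366$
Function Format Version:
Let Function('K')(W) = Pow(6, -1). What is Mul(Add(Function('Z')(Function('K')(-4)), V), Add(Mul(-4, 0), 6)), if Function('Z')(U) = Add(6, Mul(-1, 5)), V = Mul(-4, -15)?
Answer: 366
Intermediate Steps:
V = 60
Function('K')(W) = Rational(1, 6)
Function('Z')(U) = 1 (Function('Z')(U) = Add(6, -5) = 1)
Mul(Add(Function('Z')(Function('K')(-4)), V), Add(Mul(-4, 0), 6)) = Mul(Add(1, 60), Add(Mul(-4, 0), 6)) = Mul(61, Add(0, 6)) = Mul(61, 6) = 366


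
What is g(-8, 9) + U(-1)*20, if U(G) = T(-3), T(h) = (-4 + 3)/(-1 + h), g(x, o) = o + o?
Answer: 23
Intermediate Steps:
g(x, o) = 2*o
T(h) = -1/(-1 + h)
U(G) = ¼ (U(G) = -1/(-1 - 3) = -1/(-4) = -1*(-¼) = ¼)
g(-8, 9) + U(-1)*20 = 2*9 + (¼)*20 = 18 + 5 = 23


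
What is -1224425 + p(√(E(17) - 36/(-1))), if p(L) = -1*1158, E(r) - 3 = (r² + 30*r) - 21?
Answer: -1225583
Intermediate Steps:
E(r) = -18 + r² + 30*r (E(r) = 3 + ((r² + 30*r) - 21) = 3 + (-21 + r² + 30*r) = -18 + r² + 30*r)
p(L) = -1158
-1224425 + p(√(E(17) - 36/(-1))) = -1224425 - 1158 = -1225583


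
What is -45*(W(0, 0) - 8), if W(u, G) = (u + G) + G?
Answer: 360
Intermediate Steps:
W(u, G) = u + 2*G (W(u, G) = (G + u) + G = u + 2*G)
-45*(W(0, 0) - 8) = -45*((0 + 2*0) - 8) = -45*((0 + 0) - 8) = -45*(0 - 8) = -45*(-8) = 360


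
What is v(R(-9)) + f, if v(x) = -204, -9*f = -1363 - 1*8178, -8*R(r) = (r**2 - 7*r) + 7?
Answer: 7705/9 ≈ 856.11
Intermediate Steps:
R(r) = -7/8 - r**2/8 + 7*r/8 (R(r) = -((r**2 - 7*r) + 7)/8 = -(7 + r**2 - 7*r)/8 = -7/8 - r**2/8 + 7*r/8)
f = 9541/9 (f = -(-1363 - 1*8178)/9 = -(-1363 - 8178)/9 = -1/9*(-9541) = 9541/9 ≈ 1060.1)
v(R(-9)) + f = -204 + 9541/9 = 7705/9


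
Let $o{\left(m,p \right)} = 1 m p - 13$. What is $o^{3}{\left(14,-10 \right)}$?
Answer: $-3581577$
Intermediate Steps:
$o{\left(m,p \right)} = -13 + m p$ ($o{\left(m,p \right)} = m p - 13 = -13 + m p$)
$o^{3}{\left(14,-10 \right)} = \left(-13 + 14 \left(-10\right)\right)^{3} = \left(-13 - 140\right)^{3} = \left(-153\right)^{3} = -3581577$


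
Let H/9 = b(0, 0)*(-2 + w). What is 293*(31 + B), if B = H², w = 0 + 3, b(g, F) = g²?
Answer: 9083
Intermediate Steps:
w = 3
H = 0 (H = 9*(0²*(-2 + 3)) = 9*(0*1) = 9*0 = 0)
B = 0 (B = 0² = 0)
293*(31 + B) = 293*(31 + 0) = 293*31 = 9083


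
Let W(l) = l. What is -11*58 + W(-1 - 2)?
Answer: -641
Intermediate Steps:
-11*58 + W(-1 - 2) = -11*58 + (-1 - 2) = -638 - 3 = -641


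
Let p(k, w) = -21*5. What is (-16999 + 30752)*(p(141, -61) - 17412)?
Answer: -240911301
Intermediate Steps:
p(k, w) = -105
(-16999 + 30752)*(p(141, -61) - 17412) = (-16999 + 30752)*(-105 - 17412) = 13753*(-17517) = -240911301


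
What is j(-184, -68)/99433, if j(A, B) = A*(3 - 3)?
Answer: 0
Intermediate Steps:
j(A, B) = 0 (j(A, B) = A*0 = 0)
j(-184, -68)/99433 = 0/99433 = 0*(1/99433) = 0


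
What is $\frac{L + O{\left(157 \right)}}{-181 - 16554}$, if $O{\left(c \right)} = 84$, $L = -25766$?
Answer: $\frac{25682}{16735} \approx 1.5346$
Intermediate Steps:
$\frac{L + O{\left(157 \right)}}{-181 - 16554} = \frac{-25766 + 84}{-181 - 16554} = - \frac{25682}{-16735} = \left(-25682\right) \left(- \frac{1}{16735}\right) = \frac{25682}{16735}$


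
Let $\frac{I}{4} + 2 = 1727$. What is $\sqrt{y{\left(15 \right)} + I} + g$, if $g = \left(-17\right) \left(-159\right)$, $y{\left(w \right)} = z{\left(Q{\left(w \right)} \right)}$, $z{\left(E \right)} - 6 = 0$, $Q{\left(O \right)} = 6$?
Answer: $2703 + \sqrt{6906} \approx 2786.1$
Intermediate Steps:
$I = 6900$ ($I = -8 + 4 \cdot 1727 = -8 + 6908 = 6900$)
$z{\left(E \right)} = 6$ ($z{\left(E \right)} = 6 + 0 = 6$)
$y{\left(w \right)} = 6$
$g = 2703$
$\sqrt{y{\left(15 \right)} + I} + g = \sqrt{6 + 6900} + 2703 = \sqrt{6906} + 2703 = 2703 + \sqrt{6906}$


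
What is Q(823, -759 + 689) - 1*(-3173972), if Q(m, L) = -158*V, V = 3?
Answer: 3173498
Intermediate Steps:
Q(m, L) = -474 (Q(m, L) = -158*3 = -474)
Q(823, -759 + 689) - 1*(-3173972) = -474 - 1*(-3173972) = -474 + 3173972 = 3173498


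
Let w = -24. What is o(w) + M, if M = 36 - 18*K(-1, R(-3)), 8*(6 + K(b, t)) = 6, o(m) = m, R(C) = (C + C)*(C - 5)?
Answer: 213/2 ≈ 106.50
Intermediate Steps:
R(C) = 2*C*(-5 + C) (R(C) = (2*C)*(-5 + C) = 2*C*(-5 + C))
K(b, t) = -21/4 (K(b, t) = -6 + (1/8)*6 = -6 + 3/4 = -21/4)
M = 261/2 (M = 36 - 18*(-21/4) = 36 + 189/2 = 261/2 ≈ 130.50)
o(w) + M = -24 + 261/2 = 213/2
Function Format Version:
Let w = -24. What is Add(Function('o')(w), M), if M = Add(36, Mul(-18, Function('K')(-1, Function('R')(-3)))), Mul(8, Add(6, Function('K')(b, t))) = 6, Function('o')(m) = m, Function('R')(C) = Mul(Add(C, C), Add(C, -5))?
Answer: Rational(213, 2) ≈ 106.50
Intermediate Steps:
Function('R')(C) = Mul(2, C, Add(-5, C)) (Function('R')(C) = Mul(Mul(2, C), Add(-5, C)) = Mul(2, C, Add(-5, C)))
Function('K')(b, t) = Rational(-21, 4) (Function('K')(b, t) = Add(-6, Mul(Rational(1, 8), 6)) = Add(-6, Rational(3, 4)) = Rational(-21, 4))
M = Rational(261, 2) (M = Add(36, Mul(-18, Rational(-21, 4))) = Add(36, Rational(189, 2)) = Rational(261, 2) ≈ 130.50)
Add(Function('o')(w), M) = Add(-24, Rational(261, 2)) = Rational(213, 2)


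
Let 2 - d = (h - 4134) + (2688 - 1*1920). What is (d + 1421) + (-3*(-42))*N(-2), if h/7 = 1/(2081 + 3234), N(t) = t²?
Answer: 28132288/5315 ≈ 5293.0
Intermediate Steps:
h = 7/5315 (h = 7/(2081 + 3234) = 7/5315 ≈ 0.0013170)
d = 17900913/5315 (d = 2 - ((7/5315 - 4134) + (2688 - 1*1920)) = 2 - (-21972203/5315 + (2688 - 1920)) = 2 - (-21972203/5315 + 768) = 2 - 1*(-17890283/5315) = 2 + 17890283/5315 = 17900913/5315 ≈ 3368.0)
(d + 1421) + (-3*(-42))*N(-2) = (17900913/5315 + 1421) - 3*(-42)*(-2)² = 25453528/5315 + 126*4 = 25453528/5315 + 504 = 28132288/5315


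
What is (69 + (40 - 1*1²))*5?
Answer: 540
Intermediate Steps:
(69 + (40 - 1*1²))*5 = (69 + (40 - 1*1))*5 = (69 + (40 - 1))*5 = (69 + 39)*5 = 108*5 = 540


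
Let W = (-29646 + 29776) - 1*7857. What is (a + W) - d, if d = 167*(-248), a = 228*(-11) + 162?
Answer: 31343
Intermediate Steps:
a = -2346 (a = -2508 + 162 = -2346)
W = -7727 (W = 130 - 7857 = -7727)
d = -41416
(a + W) - d = (-2346 - 7727) - 1*(-41416) = -10073 + 41416 = 31343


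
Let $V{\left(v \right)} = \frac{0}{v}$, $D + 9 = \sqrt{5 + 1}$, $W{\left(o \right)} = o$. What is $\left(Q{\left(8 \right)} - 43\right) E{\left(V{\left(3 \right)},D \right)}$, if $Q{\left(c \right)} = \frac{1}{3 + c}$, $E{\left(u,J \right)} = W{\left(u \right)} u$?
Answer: $0$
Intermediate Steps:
$D = -9 + \sqrt{6}$ ($D = -9 + \sqrt{5 + 1} = -9 + \sqrt{6} \approx -6.5505$)
$V{\left(v \right)} = 0$
$E{\left(u,J \right)} = u^{2}$ ($E{\left(u,J \right)} = u u = u^{2}$)
$\left(Q{\left(8 \right)} - 43\right) E{\left(V{\left(3 \right)},D \right)} = \left(\frac{1}{3 + 8} - 43\right) 0^{2} = \left(\frac{1}{11} - 43\right) 0 = \left(- \frac{472}{11}\right) 0 = 0$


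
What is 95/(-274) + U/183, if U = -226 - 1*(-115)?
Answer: -15933/16714 ≈ -0.95327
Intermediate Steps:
U = -111 (U = -226 + 115 = -111)
95/(-274) + U/183 = 95/(-274) - 111/183 = 95*(-1/274) - 111*1/183 = -95/274 - 37/61 = -15933/16714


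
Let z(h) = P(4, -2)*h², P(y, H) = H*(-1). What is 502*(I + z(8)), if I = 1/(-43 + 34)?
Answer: 577802/9 ≈ 64200.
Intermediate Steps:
I = -⅑ (I = 1/(-9) = -⅑ ≈ -0.11111)
P(y, H) = -H
z(h) = 2*h² (z(h) = (-1*(-2))*h² = 2*h²)
502*(I + z(8)) = 502*(-⅑ + 2*8²) = 502*(-⅑ + 2*64) = 502*(-⅑ + 128) = 502*(1151/9) = 577802/9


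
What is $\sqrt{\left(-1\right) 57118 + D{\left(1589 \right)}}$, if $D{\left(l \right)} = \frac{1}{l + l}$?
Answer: $\frac{i \sqrt{576873747534}}{3178} \approx 238.99 i$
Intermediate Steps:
$D{\left(l \right)} = \frac{1}{2 l}$
$\sqrt{\left(-1\right) 57118 + D{\left(1589 \right)}} = \sqrt{\left(-1\right) 57118 + \frac{1}{2 \cdot 1589}} = \sqrt{-57118 + \frac{1}{2} \cdot \frac{1}{1589}} = \sqrt{-57118 + \frac{1}{3178}} = \sqrt{- \frac{181521003}{3178}} = \frac{i \sqrt{576873747534}}{3178}$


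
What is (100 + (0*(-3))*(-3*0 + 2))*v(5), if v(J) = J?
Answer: 500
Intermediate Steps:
(100 + (0*(-3))*(-3*0 + 2))*v(5) = (100 + (0*(-3))*(-3*0 + 2))*5 = (100 + 0*(0 + 2))*5 = (100 + 0*2)*5 = (100 + 0)*5 = 100*5 = 500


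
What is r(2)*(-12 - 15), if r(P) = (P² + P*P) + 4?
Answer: -324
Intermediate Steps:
r(P) = 4 + 2*P² (r(P) = (P² + P²) + 4 = 2*P² + 4 = 4 + 2*P²)
r(2)*(-12 - 15) = (4 + 2*2²)*(-12 - 15) = (4 + 2*4)*(-27) = (4 + 8)*(-27) = 12*(-27) = -324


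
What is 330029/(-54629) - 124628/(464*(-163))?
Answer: -4538112579/1032925132 ≈ -4.3935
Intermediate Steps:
330029/(-54629) - 124628/(464*(-163)) = 330029*(-1/54629) - 124628/(-75632) = -330029/54629 - 124628*(-1/75632) = -330029/54629 + 31157/18908 = -4538112579/1032925132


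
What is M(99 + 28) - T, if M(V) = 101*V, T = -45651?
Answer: 58478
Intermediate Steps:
M(99 + 28) - T = 101*(99 + 28) - 1*(-45651) = 101*127 + 45651 = 12827 + 45651 = 58478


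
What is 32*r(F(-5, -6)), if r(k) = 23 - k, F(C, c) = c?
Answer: 928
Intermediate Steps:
32*r(F(-5, -6)) = 32*(23 - 1*(-6)) = 32*(23 + 6) = 32*29 = 928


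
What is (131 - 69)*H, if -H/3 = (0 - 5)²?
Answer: -4650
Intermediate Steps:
H = -75 (H = -3*(0 - 5)² = -3*(-5)² = -3*25 = -75)
(131 - 69)*H = (131 - 69)*(-75) = 62*(-75) = -4650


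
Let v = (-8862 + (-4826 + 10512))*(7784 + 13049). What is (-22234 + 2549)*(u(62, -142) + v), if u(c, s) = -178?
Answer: 1302473497410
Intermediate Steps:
v = -66165608 (v = (-8862 + 5686)*20833 = -3176*20833 = -66165608)
(-22234 + 2549)*(u(62, -142) + v) = (-22234 + 2549)*(-178 - 66165608) = -19685*(-66165786) = 1302473497410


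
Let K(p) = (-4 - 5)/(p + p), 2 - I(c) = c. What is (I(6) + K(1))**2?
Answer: 289/4 ≈ 72.250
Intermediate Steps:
I(c) = 2 - c
K(p) = -9/(2*p) (K(p) = -9*1/(2*p) = -9/(2*p))
(I(6) + K(1))**2 = ((2 - 1*6) - 9/2/1)**2 = ((2 - 6) - 9/2*1)**2 = (-4 - 9/2)**2 = (-17/2)**2 = 289/4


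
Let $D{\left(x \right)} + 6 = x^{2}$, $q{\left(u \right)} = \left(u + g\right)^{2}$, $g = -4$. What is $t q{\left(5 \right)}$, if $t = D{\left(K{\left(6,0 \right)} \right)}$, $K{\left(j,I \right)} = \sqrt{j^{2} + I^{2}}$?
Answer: $30$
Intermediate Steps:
$K{\left(j,I \right)} = \sqrt{I^{2} + j^{2}}$
$q{\left(u \right)} = \left(-4 + u\right)^{2}$ ($q{\left(u \right)} = \left(u - 4\right)^{2} = \left(-4 + u\right)^{2}$)
$D{\left(x \right)} = -6 + x^{2}$
$t = 30$ ($t = -6 + \left(\sqrt{0^{2} + 6^{2}}\right)^{2} = -6 + \left(\sqrt{0 + 36}\right)^{2} = -6 + \left(\sqrt{36}\right)^{2} = -6 + 6^{2} = -6 + 36 = 30$)
$t q{\left(5 \right)} = 30 \left(-4 + 5\right)^{2} = 30 \cdot 1^{2} = 30 \cdot 1 = 30$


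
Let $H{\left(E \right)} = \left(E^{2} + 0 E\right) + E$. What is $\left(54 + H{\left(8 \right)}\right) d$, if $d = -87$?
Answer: $-10962$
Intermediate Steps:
$H{\left(E \right)} = E + E^{2}$ ($H{\left(E \right)} = \left(E^{2} + 0\right) + E = E^{2} + E = E + E^{2}$)
$\left(54 + H{\left(8 \right)}\right) d = \left(54 + 8 \left(1 + 8\right)\right) \left(-87\right) = \left(54 + 8 \cdot 9\right) \left(-87\right) = \left(54 + 72\right) \left(-87\right) = 126 \left(-87\right) = -10962$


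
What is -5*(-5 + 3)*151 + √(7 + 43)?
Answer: 1510 + 5*√2 ≈ 1517.1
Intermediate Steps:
-5*(-5 + 3)*151 + √(7 + 43) = -5*(-2)*151 + √50 = 10*151 + 5*√2 = 1510 + 5*√2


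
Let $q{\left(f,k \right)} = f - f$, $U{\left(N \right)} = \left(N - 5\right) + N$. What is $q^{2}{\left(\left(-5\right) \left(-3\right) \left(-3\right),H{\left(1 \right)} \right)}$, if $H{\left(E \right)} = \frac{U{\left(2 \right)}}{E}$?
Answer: $0$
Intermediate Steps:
$U{\left(N \right)} = -5 + 2 N$ ($U{\left(N \right)} = \left(-5 + N\right) + N = -5 + 2 N$)
$H{\left(E \right)} = - \frac{1}{E}$ ($H{\left(E \right)} = \frac{-5 + 2 \cdot 2}{E} = \frac{-5 + 4}{E} = - \frac{1}{E}$)
$q{\left(f,k \right)} = 0$
$q^{2}{\left(\left(-5\right) \left(-3\right) \left(-3\right),H{\left(1 \right)} \right)} = 0^{2} = 0$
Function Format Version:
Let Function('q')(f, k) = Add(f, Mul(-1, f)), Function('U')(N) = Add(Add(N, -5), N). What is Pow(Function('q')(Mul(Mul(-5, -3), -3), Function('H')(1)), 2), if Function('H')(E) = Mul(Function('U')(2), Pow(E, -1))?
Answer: 0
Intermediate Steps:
Function('U')(N) = Add(-5, Mul(2, N)) (Function('U')(N) = Add(Add(-5, N), N) = Add(-5, Mul(2, N)))
Function('H')(E) = Mul(-1, Pow(E, -1)) (Function('H')(E) = Mul(Add(-5, Mul(2, 2)), Pow(E, -1)) = Mul(Add(-5, 4), Pow(E, -1)) = Mul(-1, Pow(E, -1)))
Function('q')(f, k) = 0
Pow(Function('q')(Mul(Mul(-5, -3), -3), Function('H')(1)), 2) = Pow(0, 2) = 0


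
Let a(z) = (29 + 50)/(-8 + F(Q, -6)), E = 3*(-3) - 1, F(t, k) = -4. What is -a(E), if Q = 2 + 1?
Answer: 79/12 ≈ 6.5833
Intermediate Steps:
Q = 3
E = -10 (E = -9 - 1 = -10)
a(z) = -79/12 (a(z) = (29 + 50)/(-8 - 4) = 79/(-12) = 79*(-1/12) = -79/12)
-a(E) = -1*(-79/12) = 79/12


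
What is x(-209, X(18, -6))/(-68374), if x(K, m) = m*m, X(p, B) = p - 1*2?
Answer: -128/34187 ≈ -0.0037441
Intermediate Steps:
X(p, B) = -2 + p (X(p, B) = p - 2 = -2 + p)
x(K, m) = m²
x(-209, X(18, -6))/(-68374) = (-2 + 18)²/(-68374) = 16²*(-1/68374) = 256*(-1/68374) = -128/34187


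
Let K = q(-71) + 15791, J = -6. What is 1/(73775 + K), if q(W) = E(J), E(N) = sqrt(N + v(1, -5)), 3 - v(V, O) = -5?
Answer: 44783/4011034177 - sqrt(2)/8022068354 ≈ 1.1165e-5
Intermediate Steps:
v(V, O) = 8 (v(V, O) = 3 - 1*(-5) = 3 + 5 = 8)
E(N) = sqrt(8 + N) (E(N) = sqrt(N + 8) = sqrt(8 + N))
q(W) = sqrt(2) (q(W) = sqrt(8 - 6) = sqrt(2))
K = 15791 + sqrt(2) (K = sqrt(2) + 15791 = 15791 + sqrt(2) ≈ 15792.)
1/(73775 + K) = 1/(73775 + (15791 + sqrt(2))) = 1/(89566 + sqrt(2))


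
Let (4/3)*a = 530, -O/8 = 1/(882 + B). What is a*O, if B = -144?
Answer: -530/123 ≈ -4.3089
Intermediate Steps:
O = -4/369 (O = -8/(882 - 144) = -8/738 = -8*1/738 = -4/369 ≈ -0.010840)
a = 795/2 (a = (¾)*530 = 795/2 ≈ 397.50)
a*O = (795/2)*(-4/369) = -530/123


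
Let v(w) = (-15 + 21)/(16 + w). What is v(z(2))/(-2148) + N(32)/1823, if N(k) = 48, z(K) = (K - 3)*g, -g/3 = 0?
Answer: 273121/10442144 ≈ 0.026156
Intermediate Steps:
g = 0 (g = -3*0 = 0)
z(K) = 0 (z(K) = (K - 3)*0 = (-3 + K)*0 = 0)
v(w) = 6/(16 + w)
v(z(2))/(-2148) + N(32)/1823 = (6/(16 + 0))/(-2148) + 48/1823 = (6/16)*(-1/2148) + 48*(1/1823) = (6*(1/16))*(-1/2148) + 48/1823 = (3/8)*(-1/2148) + 48/1823 = -1/5728 + 48/1823 = 273121/10442144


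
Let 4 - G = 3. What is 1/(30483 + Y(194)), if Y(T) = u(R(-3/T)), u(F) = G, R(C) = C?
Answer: 1/30484 ≈ 3.2804e-5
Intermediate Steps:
G = 1 (G = 4 - 1*3 = 4 - 3 = 1)
u(F) = 1
Y(T) = 1
1/(30483 + Y(194)) = 1/(30483 + 1) = 1/30484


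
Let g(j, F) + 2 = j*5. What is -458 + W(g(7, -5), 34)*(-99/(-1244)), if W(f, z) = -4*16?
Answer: -144022/311 ≈ -463.09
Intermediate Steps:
g(j, F) = -2 + 5*j (g(j, F) = -2 + j*5 = -2 + 5*j)
W(f, z) = -64
-458 + W(g(7, -5), 34)*(-99/(-1244)) = -458 - (-6336)/(-1244) = -458 - (-6336)*(-1)/1244 = -458 - 64*99/1244 = -458 - 1584/311 = -144022/311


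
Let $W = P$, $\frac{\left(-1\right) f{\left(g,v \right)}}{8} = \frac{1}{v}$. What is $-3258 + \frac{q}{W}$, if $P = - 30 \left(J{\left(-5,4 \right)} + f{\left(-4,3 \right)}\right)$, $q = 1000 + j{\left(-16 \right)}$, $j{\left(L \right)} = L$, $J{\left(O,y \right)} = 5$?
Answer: $- \frac{114522}{35} \approx -3272.1$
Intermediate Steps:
$f{\left(g,v \right)} = - \frac{8}{v}$
$q = 984$ ($q = 1000 - 16 = 984$)
$P = -70$ ($P = - 30 \left(5 - \frac{8}{3}\right) = \left(-30\right) \frac{7}{3} = -70$)
$W = -70$
$-3258 + \frac{q}{W} = -3258 + \frac{984}{-70} = -3258 + 984 \left(- \frac{1}{70}\right) = -3258 - \frac{492}{35} = - \frac{114522}{35}$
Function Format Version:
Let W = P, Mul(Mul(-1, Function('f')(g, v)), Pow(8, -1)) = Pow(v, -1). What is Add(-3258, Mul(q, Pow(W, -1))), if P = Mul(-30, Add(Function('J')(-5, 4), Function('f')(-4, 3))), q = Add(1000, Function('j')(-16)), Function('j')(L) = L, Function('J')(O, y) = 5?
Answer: Rational(-114522, 35) ≈ -3272.1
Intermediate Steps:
Function('f')(g, v) = Mul(-8, Pow(v, -1))
q = 984 (q = Add(1000, -16) = 984)
P = -70 (P = Mul(-30, Add(5, Mul(-8, Pow(3, -1)))) = Mul(-30, Add(5, Mul(-8, Rational(1, 3)))) = Mul(-30, Add(5, Rational(-8, 3))) = Mul(-30, Rational(7, 3)) = -70)
W = -70
Add(-3258, Mul(q, Pow(W, -1))) = Add(-3258, Mul(984, Pow(-70, -1))) = Add(-3258, Mul(984, Rational(-1, 70))) = Add(-3258, Rational(-492, 35)) = Rational(-114522, 35)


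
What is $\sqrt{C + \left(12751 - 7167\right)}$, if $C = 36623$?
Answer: $\sqrt{42207} \approx 205.44$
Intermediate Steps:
$\sqrt{C + \left(12751 - 7167\right)} = \sqrt{36623 + \left(12751 - 7167\right)} = \sqrt{36623 + 5584} = \sqrt{42207}$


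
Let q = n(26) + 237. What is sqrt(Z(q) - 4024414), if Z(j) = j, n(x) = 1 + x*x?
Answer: 10*I*sqrt(40235) ≈ 2005.9*I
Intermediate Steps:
n(x) = 1 + x**2
q = 914 (q = (1 + 26**2) + 237 = (1 + 676) + 237 = 677 + 237 = 914)
sqrt(Z(q) - 4024414) = sqrt(914 - 4024414) = sqrt(-4023500) = 10*I*sqrt(40235)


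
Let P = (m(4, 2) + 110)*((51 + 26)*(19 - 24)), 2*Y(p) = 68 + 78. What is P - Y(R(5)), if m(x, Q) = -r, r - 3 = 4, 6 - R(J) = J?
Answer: -39728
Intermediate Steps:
R(J) = 6 - J
r = 7 (r = 3 + 4 = 7)
Y(p) = 73 (Y(p) = (68 + 78)/2 = (½)*146 = 73)
m(x, Q) = -7 (m(x, Q) = -1*7 = -7)
P = -39655 (P = (-7 + 110)*((51 + 26)*(19 - 24)) = 103*(77*(-5)) = 103*(-385) = -39655)
P - Y(R(5)) = -39655 - 1*73 = -39655 - 73 = -39728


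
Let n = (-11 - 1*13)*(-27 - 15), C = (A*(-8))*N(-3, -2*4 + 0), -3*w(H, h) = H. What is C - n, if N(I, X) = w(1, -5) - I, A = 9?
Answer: -1200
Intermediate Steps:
w(H, h) = -H/3
N(I, X) = -1/3 - I (N(I, X) = -1/3*1 - I = -1/3 - I)
C = -192 (C = (9*(-8))*(-1/3 - 1*(-3)) = -72*(-1/3 + 3) = -72*8/3 = -192)
n = 1008 (n = (-11 - 13)*(-42) = -24*(-42) = 1008)
C - n = -192 - 1*1008 = -192 - 1008 = -1200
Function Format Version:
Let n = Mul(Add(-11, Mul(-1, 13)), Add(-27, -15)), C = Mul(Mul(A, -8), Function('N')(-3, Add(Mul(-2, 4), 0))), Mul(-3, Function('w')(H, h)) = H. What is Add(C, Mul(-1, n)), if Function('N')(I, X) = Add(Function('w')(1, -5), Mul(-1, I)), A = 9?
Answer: -1200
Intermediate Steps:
Function('w')(H, h) = Mul(Rational(-1, 3), H)
Function('N')(I, X) = Add(Rational(-1, 3), Mul(-1, I)) (Function('N')(I, X) = Add(Mul(Rational(-1, 3), 1), Mul(-1, I)) = Add(Rational(-1, 3), Mul(-1, I)))
C = -192 (C = Mul(Mul(9, -8), Add(Rational(-1, 3), Mul(-1, -3))) = Mul(-72, Add(Rational(-1, 3), 3)) = Mul(-72, Rational(8, 3)) = -192)
n = 1008 (n = Mul(Add(-11, -13), -42) = Mul(-24, -42) = 1008)
Add(C, Mul(-1, n)) = Add(-192, Mul(-1, 1008)) = Add(-192, -1008) = -1200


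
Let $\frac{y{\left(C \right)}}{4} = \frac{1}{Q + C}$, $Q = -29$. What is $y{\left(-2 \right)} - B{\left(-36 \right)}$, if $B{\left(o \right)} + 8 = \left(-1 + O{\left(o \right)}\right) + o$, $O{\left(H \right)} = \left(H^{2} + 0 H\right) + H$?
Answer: $- \frac{37669}{31} \approx -1215.1$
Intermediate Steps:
$O{\left(H \right)} = H + H^{2}$ ($O{\left(H \right)} = \left(H^{2} + 0\right) + H = H^{2} + H = H + H^{2}$)
$y{\left(C \right)} = \frac{4}{-29 + C}$
$B{\left(o \right)} = -9 + o + o \left(1 + o\right)$ ($B{\left(o \right)} = -8 + \left(\left(-1 + o \left(1 + o\right)\right) + o\right) = -8 + \left(-1 + o + o \left(1 + o\right)\right) = -9 + o + o \left(1 + o\right)$)
$y{\left(-2 \right)} - B{\left(-36 \right)} = \frac{4}{-29 - 2} - \left(-9 - 36 - 36 \left(1 - 36\right)\right) = \frac{4}{-31} - \left(-9 - 36 - -1260\right) = 4 \left(- \frac{1}{31}\right) - \left(-9 - 36 + 1260\right) = - \frac{4}{31} - 1215 = - \frac{37669}{31}$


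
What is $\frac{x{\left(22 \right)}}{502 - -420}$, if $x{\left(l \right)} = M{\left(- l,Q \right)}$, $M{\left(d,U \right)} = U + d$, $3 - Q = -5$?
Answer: $- \frac{7}{461} \approx -0.015184$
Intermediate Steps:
$Q = 8$ ($Q = 3 - -5 = 3 + 5 = 8$)
$x{\left(l \right)} = 8 - l$
$\frac{x{\left(22 \right)}}{502 - -420} = \frac{8 - 22}{502 - -420} = \frac{8 - 22}{502 + 420} = - \frac{14}{922} = \left(-14\right) \frac{1}{922} = - \frac{7}{461}$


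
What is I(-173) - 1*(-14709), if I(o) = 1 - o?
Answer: 14883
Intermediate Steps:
I(-173) - 1*(-14709) = (1 - 1*(-173)) - 1*(-14709) = (1 + 173) + 14709 = 174 + 14709 = 14883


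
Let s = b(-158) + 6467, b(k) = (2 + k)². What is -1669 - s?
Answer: -32472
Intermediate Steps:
s = 30803 (s = (2 - 158)² + 6467 = (-156)² + 6467 = 24336 + 6467 = 30803)
-1669 - s = -1669 - 1*30803 = -1669 - 30803 = -32472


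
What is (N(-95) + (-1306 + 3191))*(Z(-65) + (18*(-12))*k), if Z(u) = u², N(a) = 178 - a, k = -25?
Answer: 20770750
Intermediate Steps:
(N(-95) + (-1306 + 3191))*(Z(-65) + (18*(-12))*k) = ((178 - 1*(-95)) + (-1306 + 3191))*((-65)² + (18*(-12))*(-25)) = ((178 + 95) + 1885)*(4225 - 216*(-25)) = (273 + 1885)*(4225 + 5400) = 2158*9625 = 20770750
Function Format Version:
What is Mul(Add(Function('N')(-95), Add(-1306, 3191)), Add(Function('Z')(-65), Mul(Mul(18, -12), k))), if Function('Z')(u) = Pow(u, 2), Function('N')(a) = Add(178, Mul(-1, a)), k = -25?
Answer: 20770750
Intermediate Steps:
Mul(Add(Function('N')(-95), Add(-1306, 3191)), Add(Function('Z')(-65), Mul(Mul(18, -12), k))) = Mul(Add(Add(178, Mul(-1, -95)), Add(-1306, 3191)), Add(Pow(-65, 2), Mul(Mul(18, -12), -25))) = Mul(Add(Add(178, 95), 1885), Add(4225, Mul(-216, -25))) = Mul(Add(273, 1885), Add(4225, 5400)) = Mul(2158, 9625) = 20770750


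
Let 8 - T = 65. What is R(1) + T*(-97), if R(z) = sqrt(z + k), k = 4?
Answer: 5529 + sqrt(5) ≈ 5531.2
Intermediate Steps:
T = -57 (T = 8 - 1*65 = 8 - 65 = -57)
R(z) = sqrt(4 + z) (R(z) = sqrt(z + 4) = sqrt(4 + z))
R(1) + T*(-97) = sqrt(4 + 1) - 57*(-97) = sqrt(5) + 5529 = 5529 + sqrt(5)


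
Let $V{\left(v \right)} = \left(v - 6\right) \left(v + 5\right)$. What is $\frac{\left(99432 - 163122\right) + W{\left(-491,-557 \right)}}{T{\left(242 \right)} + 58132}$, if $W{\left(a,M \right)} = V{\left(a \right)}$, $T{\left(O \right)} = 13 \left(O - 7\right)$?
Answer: $\frac{177852}{61187} \approx 2.9067$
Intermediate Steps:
$V{\left(v \right)} = \left(-6 + v\right) \left(5 + v\right)$
$T{\left(O \right)} = -91 + 13 O$ ($T{\left(O \right)} = 13 \left(-7 + O\right) = -91 + 13 O$)
$W{\left(a,M \right)} = -30 + a^{2} - a$
$\frac{\left(99432 - 163122\right) + W{\left(-491,-557 \right)}}{T{\left(242 \right)} + 58132} = \frac{\left(99432 - 163122\right) - \left(-461 - 241081\right)}{\left(-91 + 13 \cdot 242\right) + 58132} = \frac{-63690 + \left(-30 + 241081 + 491\right)}{\left(-91 + 3146\right) + 58132} = \frac{-63690 + 241542}{3055 + 58132} = \frac{177852}{61187}$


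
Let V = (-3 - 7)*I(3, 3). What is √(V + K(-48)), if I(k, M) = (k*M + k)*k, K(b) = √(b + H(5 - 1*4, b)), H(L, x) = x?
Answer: 2*√(-90 + I*√6) ≈ 0.25817 + 18.975*I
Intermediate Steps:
K(b) = √2*√b (K(b) = √(b + b) = √(2*b) = √2*√b)
I(k, M) = k*(k + M*k) (I(k, M) = (M*k + k)*k = (k + M*k)*k = k*(k + M*k))
V = -360 (V = (-3 - 7)*(3²*(1 + 3)) = -90*4 = -10*36 = -360)
√(V + K(-48)) = √(-360 + √2*√(-48)) = √(-360 + √2*(4*I*√3)) = √(-360 + 4*I*√6)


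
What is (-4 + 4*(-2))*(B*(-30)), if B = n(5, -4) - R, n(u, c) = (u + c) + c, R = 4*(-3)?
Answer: 3240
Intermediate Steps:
R = -12
n(u, c) = u + 2*c (n(u, c) = (c + u) + c = u + 2*c)
B = 9 (B = (5 + 2*(-4)) - 1*(-12) = (5 - 8) + 12 = -3 + 12 = 9)
(-4 + 4*(-2))*(B*(-30)) = (-4 + 4*(-2))*(9*(-30)) = (-4 - 8)*(-270) = -12*(-270) = 3240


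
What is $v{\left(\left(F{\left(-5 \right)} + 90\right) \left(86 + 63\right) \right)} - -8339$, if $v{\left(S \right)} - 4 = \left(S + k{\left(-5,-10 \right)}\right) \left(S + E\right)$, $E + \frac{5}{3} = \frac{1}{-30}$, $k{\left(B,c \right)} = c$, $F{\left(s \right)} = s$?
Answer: $\frac{320524809}{2} \approx 1.6026 \cdot 10^{8}$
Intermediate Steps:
$E = - \frac{17}{10}$ ($E = - \frac{5}{3} + \frac{1}{-30} = - \frac{5}{3} - \frac{1}{30} = - \frac{17}{10} \approx -1.7$)
$v{\left(S \right)} = 4 + \left(-10 + S\right) \left(- \frac{17}{10} + S\right)$ ($v{\left(S \right)} = 4 + \left(S - 10\right) \left(S - \frac{17}{10}\right) = 4 + \left(-10 + S\right) \left(- \frac{17}{10} + S\right)$)
$v{\left(\left(F{\left(-5 \right)} + 90\right) \left(86 + 63\right) \right)} - -8339 = \left(21 + \left(\left(-5 + 90\right) \left(86 + 63\right)\right)^{2} - \frac{117 \left(-5 + 90\right) \left(86 + 63\right)}{10}\right) - -8339 = \left(21 + \left(85 \cdot 149\right)^{2} - \frac{117 \cdot 85 \cdot 149}{10}\right) + 8339 = \left(21 + 12665^{2} - \frac{296361}{2}\right) + 8339 = \left(21 + 160402225 - \frac{296361}{2}\right) + 8339 = \frac{320508131}{2} + 8339 = \frac{320524809}{2}$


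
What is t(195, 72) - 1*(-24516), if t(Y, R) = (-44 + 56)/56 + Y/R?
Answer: 4119179/168 ≈ 24519.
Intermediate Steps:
t(Y, R) = 3/14 + Y/R (t(Y, R) = 12*(1/56) + Y/R = 3/14 + Y/R)
t(195, 72) - 1*(-24516) = (3/14 + 195/72) - 1*(-24516) = (3/14 + 195*(1/72)) + 24516 = (3/14 + 65/24) + 24516 = 491/168 + 24516 = 4119179/168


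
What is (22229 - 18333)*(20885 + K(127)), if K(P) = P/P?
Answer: 81371856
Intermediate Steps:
K(P) = 1
(22229 - 18333)*(20885 + K(127)) = (22229 - 18333)*(20885 + 1) = 3896*20886 = 81371856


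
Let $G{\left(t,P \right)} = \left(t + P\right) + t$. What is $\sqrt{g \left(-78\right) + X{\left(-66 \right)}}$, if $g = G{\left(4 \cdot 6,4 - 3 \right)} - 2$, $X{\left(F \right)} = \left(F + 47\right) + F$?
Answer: $11 i \sqrt{31} \approx 61.245 i$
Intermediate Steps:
$X{\left(F \right)} = 47 + 2 F$ ($X{\left(F \right)} = \left(47 + F\right) + F = 47 + 2 F$)
$G{\left(t,P \right)} = P + 2 t$ ($G{\left(t,P \right)} = \left(P + t\right) + t = P + 2 t$)
$g = 47$ ($g = \left(\left(4 - 3\right) + 2 \cdot 4 \cdot 6\right) - 2 = \left(1 + 2 \cdot 24\right) - 2 = \left(1 + 48\right) - 2 = 49 - 2 = 47$)
$\sqrt{g \left(-78\right) + X{\left(-66 \right)}} = \sqrt{47 \left(-78\right) + \left(47 + 2 \left(-66\right)\right)} = \sqrt{-3666 + \left(47 - 132\right)} = \sqrt{-3666 - 85} = \sqrt{-3751} = 11 i \sqrt{31}$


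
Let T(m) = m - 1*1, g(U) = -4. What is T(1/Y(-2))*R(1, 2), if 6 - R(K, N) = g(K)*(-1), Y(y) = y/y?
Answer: 0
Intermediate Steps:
Y(y) = 1
R(K, N) = 2 (R(K, N) = 6 - (-4)*(-1) = 6 - 1*4 = 6 - 4 = 2)
T(m) = -1 + m (T(m) = m - 1 = -1 + m)
T(1/Y(-2))*R(1, 2) = (-1 + 1/1)*2 = (-1 + 1)*2 = 0*2 = 0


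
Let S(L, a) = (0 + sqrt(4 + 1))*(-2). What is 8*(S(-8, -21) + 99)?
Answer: 792 - 16*sqrt(5) ≈ 756.22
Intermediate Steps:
S(L, a) = -2*sqrt(5) (S(L, a) = (0 + sqrt(5))*(-2) = sqrt(5)*(-2) = -2*sqrt(5))
8*(S(-8, -21) + 99) = 8*(-2*sqrt(5) + 99) = 8*(99 - 2*sqrt(5)) = 792 - 16*sqrt(5)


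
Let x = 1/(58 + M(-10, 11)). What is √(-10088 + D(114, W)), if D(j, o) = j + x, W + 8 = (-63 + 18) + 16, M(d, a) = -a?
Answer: I*√22032519/47 ≈ 99.87*I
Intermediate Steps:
x = 1/47 (x = 1/(58 - 1*11) = 1/(58 - 11) = 1/47 ≈ 0.021277)
W = -37 (W = -8 + ((-63 + 18) + 16) = -8 + (-45 + 16) = -8 - 29 = -37)
D(j, o) = 1/47 + j (D(j, o) = j + 1/47 = 1/47 + j)
√(-10088 + D(114, W)) = √(-10088 + (1/47 + 114)) = √(-10088 + 5359/47) = √(-468777/47) = I*√22032519/47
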